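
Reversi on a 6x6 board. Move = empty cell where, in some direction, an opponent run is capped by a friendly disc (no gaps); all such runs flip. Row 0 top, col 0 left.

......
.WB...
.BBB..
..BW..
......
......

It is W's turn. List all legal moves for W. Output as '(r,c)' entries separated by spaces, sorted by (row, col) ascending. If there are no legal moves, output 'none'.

Answer: (1,3) (3,1)

Derivation:
(0,1): no bracket -> illegal
(0,2): no bracket -> illegal
(0,3): no bracket -> illegal
(1,0): no bracket -> illegal
(1,3): flips 2 -> legal
(1,4): no bracket -> illegal
(2,0): no bracket -> illegal
(2,4): no bracket -> illegal
(3,0): no bracket -> illegal
(3,1): flips 2 -> legal
(3,4): no bracket -> illegal
(4,1): no bracket -> illegal
(4,2): no bracket -> illegal
(4,3): no bracket -> illegal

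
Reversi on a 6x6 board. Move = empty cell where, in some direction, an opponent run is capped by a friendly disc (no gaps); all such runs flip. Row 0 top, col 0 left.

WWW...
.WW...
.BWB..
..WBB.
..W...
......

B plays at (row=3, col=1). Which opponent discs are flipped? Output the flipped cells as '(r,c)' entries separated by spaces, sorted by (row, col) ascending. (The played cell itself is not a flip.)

Answer: (3,2)

Derivation:
Dir NW: first cell '.' (not opp) -> no flip
Dir N: first cell 'B' (not opp) -> no flip
Dir NE: opp run (2,2), next='.' -> no flip
Dir W: first cell '.' (not opp) -> no flip
Dir E: opp run (3,2) capped by B -> flip
Dir SW: first cell '.' (not opp) -> no flip
Dir S: first cell '.' (not opp) -> no flip
Dir SE: opp run (4,2), next='.' -> no flip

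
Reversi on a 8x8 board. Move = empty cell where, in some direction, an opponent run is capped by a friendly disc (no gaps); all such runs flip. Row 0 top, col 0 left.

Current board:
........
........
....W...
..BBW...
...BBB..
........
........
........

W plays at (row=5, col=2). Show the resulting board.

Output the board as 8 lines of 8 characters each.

Place W at (5,2); scan 8 dirs for brackets.
Dir NW: first cell '.' (not opp) -> no flip
Dir N: first cell '.' (not opp) -> no flip
Dir NE: opp run (4,3) capped by W -> flip
Dir W: first cell '.' (not opp) -> no flip
Dir E: first cell '.' (not opp) -> no flip
Dir SW: first cell '.' (not opp) -> no flip
Dir S: first cell '.' (not opp) -> no flip
Dir SE: first cell '.' (not opp) -> no flip
All flips: (4,3)

Answer: ........
........
....W...
..BBW...
...WBB..
..W.....
........
........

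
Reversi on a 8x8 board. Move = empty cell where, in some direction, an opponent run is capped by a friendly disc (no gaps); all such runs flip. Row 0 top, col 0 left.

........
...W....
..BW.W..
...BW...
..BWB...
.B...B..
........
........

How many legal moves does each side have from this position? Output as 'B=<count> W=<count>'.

-- B to move --
(0,2): no bracket -> illegal
(0,3): flips 2 -> legal
(0,4): flips 1 -> legal
(1,2): no bracket -> illegal
(1,4): no bracket -> illegal
(1,5): no bracket -> illegal
(1,6): no bracket -> illegal
(2,4): flips 2 -> legal
(2,6): no bracket -> illegal
(3,2): no bracket -> illegal
(3,5): flips 1 -> legal
(3,6): no bracket -> illegal
(4,5): no bracket -> illegal
(5,2): no bracket -> illegal
(5,3): flips 1 -> legal
(5,4): no bracket -> illegal
B mobility = 5
-- W to move --
(1,1): no bracket -> illegal
(1,2): no bracket -> illegal
(2,1): flips 1 -> legal
(2,4): no bracket -> illegal
(3,1): flips 1 -> legal
(3,2): flips 1 -> legal
(3,5): no bracket -> illegal
(4,0): no bracket -> illegal
(4,1): flips 1 -> legal
(4,5): flips 1 -> legal
(4,6): no bracket -> illegal
(5,0): no bracket -> illegal
(5,2): no bracket -> illegal
(5,3): no bracket -> illegal
(5,4): flips 1 -> legal
(5,6): no bracket -> illegal
(6,0): no bracket -> illegal
(6,1): no bracket -> illegal
(6,2): no bracket -> illegal
(6,4): no bracket -> illegal
(6,5): no bracket -> illegal
(6,6): no bracket -> illegal
W mobility = 6

Answer: B=5 W=6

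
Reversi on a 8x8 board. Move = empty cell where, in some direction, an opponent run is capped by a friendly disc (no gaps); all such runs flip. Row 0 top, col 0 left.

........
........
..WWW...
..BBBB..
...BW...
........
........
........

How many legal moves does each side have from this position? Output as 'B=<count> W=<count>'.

-- B to move --
(1,1): flips 1 -> legal
(1,2): flips 2 -> legal
(1,3): flips 2 -> legal
(1,4): flips 2 -> legal
(1,5): flips 1 -> legal
(2,1): no bracket -> illegal
(2,5): no bracket -> illegal
(3,1): no bracket -> illegal
(4,5): flips 1 -> legal
(5,3): flips 1 -> legal
(5,4): flips 1 -> legal
(5,5): flips 1 -> legal
B mobility = 9
-- W to move --
(2,1): no bracket -> illegal
(2,5): no bracket -> illegal
(2,6): flips 1 -> legal
(3,1): no bracket -> illegal
(3,6): no bracket -> illegal
(4,1): flips 1 -> legal
(4,2): flips 3 -> legal
(4,5): flips 1 -> legal
(4,6): flips 1 -> legal
(5,2): no bracket -> illegal
(5,3): flips 2 -> legal
(5,4): no bracket -> illegal
W mobility = 6

Answer: B=9 W=6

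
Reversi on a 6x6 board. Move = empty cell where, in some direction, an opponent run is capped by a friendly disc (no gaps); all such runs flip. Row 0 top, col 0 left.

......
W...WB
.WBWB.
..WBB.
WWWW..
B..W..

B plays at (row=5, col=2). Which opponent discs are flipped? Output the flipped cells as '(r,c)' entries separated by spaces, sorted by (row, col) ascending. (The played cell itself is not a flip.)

Answer: (3,2) (4,2) (4,3)

Derivation:
Dir NW: opp run (4,1), next='.' -> no flip
Dir N: opp run (4,2) (3,2) capped by B -> flip
Dir NE: opp run (4,3) capped by B -> flip
Dir W: first cell '.' (not opp) -> no flip
Dir E: opp run (5,3), next='.' -> no flip
Dir SW: edge -> no flip
Dir S: edge -> no flip
Dir SE: edge -> no flip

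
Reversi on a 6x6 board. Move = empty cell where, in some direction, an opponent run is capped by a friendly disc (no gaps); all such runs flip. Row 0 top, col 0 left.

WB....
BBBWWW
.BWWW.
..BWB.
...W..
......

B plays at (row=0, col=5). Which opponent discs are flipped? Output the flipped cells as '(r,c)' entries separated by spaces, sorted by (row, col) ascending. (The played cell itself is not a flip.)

Answer: (1,4) (2,3)

Derivation:
Dir NW: edge -> no flip
Dir N: edge -> no flip
Dir NE: edge -> no flip
Dir W: first cell '.' (not opp) -> no flip
Dir E: edge -> no flip
Dir SW: opp run (1,4) (2,3) capped by B -> flip
Dir S: opp run (1,5), next='.' -> no flip
Dir SE: edge -> no flip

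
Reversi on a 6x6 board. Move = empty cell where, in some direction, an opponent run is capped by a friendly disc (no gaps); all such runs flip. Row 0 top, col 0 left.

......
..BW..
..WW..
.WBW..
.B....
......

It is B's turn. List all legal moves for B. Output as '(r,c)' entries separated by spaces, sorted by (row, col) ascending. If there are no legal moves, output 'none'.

Answer: (1,4) (2,1) (3,0) (3,4)

Derivation:
(0,2): no bracket -> illegal
(0,3): no bracket -> illegal
(0,4): no bracket -> illegal
(1,1): no bracket -> illegal
(1,4): flips 2 -> legal
(2,0): no bracket -> illegal
(2,1): flips 1 -> legal
(2,4): no bracket -> illegal
(3,0): flips 1 -> legal
(3,4): flips 2 -> legal
(4,0): no bracket -> illegal
(4,2): no bracket -> illegal
(4,3): no bracket -> illegal
(4,4): no bracket -> illegal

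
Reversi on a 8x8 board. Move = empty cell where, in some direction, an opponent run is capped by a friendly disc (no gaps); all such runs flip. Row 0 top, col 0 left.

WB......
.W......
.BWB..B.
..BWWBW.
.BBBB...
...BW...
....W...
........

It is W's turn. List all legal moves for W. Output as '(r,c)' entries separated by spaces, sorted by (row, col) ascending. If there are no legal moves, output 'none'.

Answer: (0,2) (1,0) (1,2) (1,3) (1,6) (2,0) (2,4) (3,1) (5,1) (5,2) (5,5) (6,3)

Derivation:
(0,2): flips 1 -> legal
(1,0): flips 3 -> legal
(1,2): flips 1 -> legal
(1,3): flips 1 -> legal
(1,4): no bracket -> illegal
(1,5): no bracket -> illegal
(1,6): flips 1 -> legal
(1,7): no bracket -> illegal
(2,0): flips 1 -> legal
(2,4): flips 1 -> legal
(2,5): no bracket -> illegal
(2,7): no bracket -> illegal
(3,0): no bracket -> illegal
(3,1): flips 4 -> legal
(3,7): no bracket -> illegal
(4,0): no bracket -> illegal
(4,5): no bracket -> illegal
(4,6): no bracket -> illegal
(5,0): no bracket -> illegal
(5,1): flips 1 -> legal
(5,2): flips 4 -> legal
(5,5): flips 1 -> legal
(6,2): no bracket -> illegal
(6,3): flips 2 -> legal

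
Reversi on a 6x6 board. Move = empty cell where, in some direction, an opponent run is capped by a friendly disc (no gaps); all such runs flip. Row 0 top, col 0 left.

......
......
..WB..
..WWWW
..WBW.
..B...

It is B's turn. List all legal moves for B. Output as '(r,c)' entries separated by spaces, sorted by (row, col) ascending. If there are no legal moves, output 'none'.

Answer: (1,2) (2,1) (2,5) (4,1) (4,5)

Derivation:
(1,1): no bracket -> illegal
(1,2): flips 3 -> legal
(1,3): no bracket -> illegal
(2,1): flips 2 -> legal
(2,4): no bracket -> illegal
(2,5): flips 1 -> legal
(3,1): no bracket -> illegal
(4,1): flips 2 -> legal
(4,5): flips 2 -> legal
(5,1): no bracket -> illegal
(5,3): no bracket -> illegal
(5,4): no bracket -> illegal
(5,5): no bracket -> illegal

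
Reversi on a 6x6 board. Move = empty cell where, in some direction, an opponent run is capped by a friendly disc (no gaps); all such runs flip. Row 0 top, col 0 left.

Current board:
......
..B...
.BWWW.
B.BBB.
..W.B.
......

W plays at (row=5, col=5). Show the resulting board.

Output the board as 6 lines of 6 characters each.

Answer: ......
..B...
.BWWW.
B.BWB.
..W.W.
.....W

Derivation:
Place W at (5,5); scan 8 dirs for brackets.
Dir NW: opp run (4,4) (3,3) capped by W -> flip
Dir N: first cell '.' (not opp) -> no flip
Dir NE: edge -> no flip
Dir W: first cell '.' (not opp) -> no flip
Dir E: edge -> no flip
Dir SW: edge -> no flip
Dir S: edge -> no flip
Dir SE: edge -> no flip
All flips: (3,3) (4,4)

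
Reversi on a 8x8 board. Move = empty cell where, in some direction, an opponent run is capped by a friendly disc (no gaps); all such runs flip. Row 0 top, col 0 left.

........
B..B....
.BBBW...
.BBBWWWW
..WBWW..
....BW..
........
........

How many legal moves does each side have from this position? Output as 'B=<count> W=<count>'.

Answer: B=11 W=9

Derivation:
-- B to move --
(1,4): flips 3 -> legal
(1,5): flips 1 -> legal
(2,5): flips 2 -> legal
(2,6): no bracket -> illegal
(2,7): flips 2 -> legal
(4,1): flips 1 -> legal
(4,6): flips 4 -> legal
(4,7): no bracket -> illegal
(5,1): flips 1 -> legal
(5,2): flips 1 -> legal
(5,3): flips 1 -> legal
(5,6): flips 3 -> legal
(6,4): no bracket -> illegal
(6,5): no bracket -> illegal
(6,6): flips 2 -> legal
B mobility = 11
-- W to move --
(0,0): no bracket -> illegal
(0,1): no bracket -> illegal
(0,2): flips 1 -> legal
(0,3): no bracket -> illegal
(0,4): no bracket -> illegal
(1,1): flips 2 -> legal
(1,2): flips 3 -> legal
(1,4): no bracket -> illegal
(2,0): flips 4 -> legal
(3,0): flips 3 -> legal
(4,0): no bracket -> illegal
(4,1): no bracket -> illegal
(5,2): flips 1 -> legal
(5,3): flips 1 -> legal
(6,3): flips 1 -> legal
(6,4): flips 1 -> legal
(6,5): no bracket -> illegal
W mobility = 9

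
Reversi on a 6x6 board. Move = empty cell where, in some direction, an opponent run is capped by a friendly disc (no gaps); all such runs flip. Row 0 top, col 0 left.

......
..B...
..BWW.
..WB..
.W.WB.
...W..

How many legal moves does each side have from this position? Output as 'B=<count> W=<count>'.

Answer: B=6 W=7

Derivation:
-- B to move --
(1,3): flips 1 -> legal
(1,4): no bracket -> illegal
(1,5): flips 1 -> legal
(2,1): no bracket -> illegal
(2,5): flips 2 -> legal
(3,0): no bracket -> illegal
(3,1): flips 1 -> legal
(3,4): flips 1 -> legal
(3,5): no bracket -> illegal
(4,0): no bracket -> illegal
(4,2): flips 2 -> legal
(5,0): no bracket -> illegal
(5,1): no bracket -> illegal
(5,2): no bracket -> illegal
(5,4): no bracket -> illegal
B mobility = 6
-- W to move --
(0,1): flips 1 -> legal
(0,2): flips 2 -> legal
(0,3): no bracket -> illegal
(1,1): no bracket -> illegal
(1,3): no bracket -> illegal
(2,1): flips 1 -> legal
(3,1): no bracket -> illegal
(3,4): flips 1 -> legal
(3,5): flips 1 -> legal
(4,2): flips 1 -> legal
(4,5): flips 1 -> legal
(5,4): no bracket -> illegal
(5,5): no bracket -> illegal
W mobility = 7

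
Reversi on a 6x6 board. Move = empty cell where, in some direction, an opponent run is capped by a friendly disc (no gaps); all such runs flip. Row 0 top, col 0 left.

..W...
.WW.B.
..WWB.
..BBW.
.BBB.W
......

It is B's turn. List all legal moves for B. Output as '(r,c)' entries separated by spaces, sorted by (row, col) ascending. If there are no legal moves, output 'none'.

(0,0): flips 2 -> legal
(0,1): no bracket -> illegal
(0,3): no bracket -> illegal
(1,0): no bracket -> illegal
(1,3): flips 1 -> legal
(2,0): no bracket -> illegal
(2,1): flips 2 -> legal
(2,5): flips 1 -> legal
(3,1): no bracket -> illegal
(3,5): flips 1 -> legal
(4,4): flips 1 -> legal
(5,4): no bracket -> illegal
(5,5): no bracket -> illegal

Answer: (0,0) (1,3) (2,1) (2,5) (3,5) (4,4)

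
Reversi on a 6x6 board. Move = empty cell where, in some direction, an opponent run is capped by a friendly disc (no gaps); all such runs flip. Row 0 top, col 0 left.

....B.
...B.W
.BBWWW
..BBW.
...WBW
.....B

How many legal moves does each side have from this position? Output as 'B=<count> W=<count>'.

Answer: B=5 W=8

Derivation:
-- B to move --
(0,5): no bracket -> illegal
(1,2): no bracket -> illegal
(1,4): flips 3 -> legal
(3,5): flips 3 -> legal
(4,2): flips 1 -> legal
(5,2): no bracket -> illegal
(5,3): flips 1 -> legal
(5,4): flips 1 -> legal
B mobility = 5
-- W to move --
(0,2): flips 1 -> legal
(0,3): flips 1 -> legal
(0,5): no bracket -> illegal
(1,0): flips 2 -> legal
(1,1): no bracket -> illegal
(1,2): no bracket -> illegal
(1,4): no bracket -> illegal
(2,0): flips 2 -> legal
(3,0): no bracket -> illegal
(3,1): flips 2 -> legal
(3,5): no bracket -> illegal
(4,1): flips 1 -> legal
(4,2): flips 1 -> legal
(5,3): no bracket -> illegal
(5,4): flips 1 -> legal
W mobility = 8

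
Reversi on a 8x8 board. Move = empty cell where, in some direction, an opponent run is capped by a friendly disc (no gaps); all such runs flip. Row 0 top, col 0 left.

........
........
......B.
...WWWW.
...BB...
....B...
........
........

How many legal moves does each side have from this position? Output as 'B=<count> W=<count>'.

-- B to move --
(2,2): flips 1 -> legal
(2,3): flips 1 -> legal
(2,4): flips 1 -> legal
(2,5): flips 1 -> legal
(2,7): no bracket -> illegal
(3,2): no bracket -> illegal
(3,7): no bracket -> illegal
(4,2): no bracket -> illegal
(4,5): no bracket -> illegal
(4,6): flips 1 -> legal
(4,7): no bracket -> illegal
B mobility = 5
-- W to move --
(1,5): no bracket -> illegal
(1,6): flips 1 -> legal
(1,7): flips 1 -> legal
(2,5): no bracket -> illegal
(2,7): no bracket -> illegal
(3,2): no bracket -> illegal
(3,7): no bracket -> illegal
(4,2): no bracket -> illegal
(4,5): no bracket -> illegal
(5,2): flips 1 -> legal
(5,3): flips 2 -> legal
(5,5): flips 1 -> legal
(6,3): no bracket -> illegal
(6,4): flips 2 -> legal
(6,5): no bracket -> illegal
W mobility = 6

Answer: B=5 W=6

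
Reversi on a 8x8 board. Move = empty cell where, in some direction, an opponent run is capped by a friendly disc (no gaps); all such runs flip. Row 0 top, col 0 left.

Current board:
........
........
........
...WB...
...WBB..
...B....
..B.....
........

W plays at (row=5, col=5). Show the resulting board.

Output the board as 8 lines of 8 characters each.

Place W at (5,5); scan 8 dirs for brackets.
Dir NW: opp run (4,4) capped by W -> flip
Dir N: opp run (4,5), next='.' -> no flip
Dir NE: first cell '.' (not opp) -> no flip
Dir W: first cell '.' (not opp) -> no flip
Dir E: first cell '.' (not opp) -> no flip
Dir SW: first cell '.' (not opp) -> no flip
Dir S: first cell '.' (not opp) -> no flip
Dir SE: first cell '.' (not opp) -> no flip
All flips: (4,4)

Answer: ........
........
........
...WB...
...WWB..
...B.W..
..B.....
........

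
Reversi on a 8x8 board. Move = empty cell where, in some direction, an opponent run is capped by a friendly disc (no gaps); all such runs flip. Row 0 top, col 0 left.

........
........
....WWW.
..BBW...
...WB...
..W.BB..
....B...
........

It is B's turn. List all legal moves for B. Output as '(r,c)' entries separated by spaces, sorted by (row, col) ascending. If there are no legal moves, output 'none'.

(1,3): no bracket -> illegal
(1,4): flips 2 -> legal
(1,5): flips 1 -> legal
(1,6): no bracket -> illegal
(1,7): no bracket -> illegal
(2,3): no bracket -> illegal
(2,7): no bracket -> illegal
(3,5): flips 1 -> legal
(3,6): no bracket -> illegal
(3,7): no bracket -> illegal
(4,1): no bracket -> illegal
(4,2): flips 1 -> legal
(4,5): no bracket -> illegal
(5,1): no bracket -> illegal
(5,3): flips 1 -> legal
(6,1): no bracket -> illegal
(6,2): no bracket -> illegal
(6,3): no bracket -> illegal

Answer: (1,4) (1,5) (3,5) (4,2) (5,3)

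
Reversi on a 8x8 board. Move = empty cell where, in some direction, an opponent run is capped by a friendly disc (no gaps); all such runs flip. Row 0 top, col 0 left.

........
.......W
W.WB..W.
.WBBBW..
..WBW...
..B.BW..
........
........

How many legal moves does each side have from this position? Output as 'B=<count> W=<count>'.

-- B to move --
(0,6): no bracket -> illegal
(0,7): no bracket -> illegal
(1,0): no bracket -> illegal
(1,1): flips 1 -> legal
(1,2): flips 1 -> legal
(1,3): no bracket -> illegal
(1,5): no bracket -> illegal
(1,6): no bracket -> illegal
(2,1): flips 1 -> legal
(2,4): no bracket -> illegal
(2,5): no bracket -> illegal
(2,7): no bracket -> illegal
(3,0): flips 1 -> legal
(3,6): flips 1 -> legal
(3,7): no bracket -> illegal
(4,0): no bracket -> illegal
(4,1): flips 1 -> legal
(4,5): flips 1 -> legal
(4,6): no bracket -> illegal
(5,1): flips 1 -> legal
(5,3): no bracket -> illegal
(5,6): flips 1 -> legal
(6,4): no bracket -> illegal
(6,5): no bracket -> illegal
(6,6): flips 2 -> legal
B mobility = 10
-- W to move --
(1,2): no bracket -> illegal
(1,3): no bracket -> illegal
(1,4): no bracket -> illegal
(2,1): no bracket -> illegal
(2,4): flips 3 -> legal
(2,5): no bracket -> illegal
(4,1): no bracket -> illegal
(4,5): no bracket -> illegal
(5,1): no bracket -> illegal
(5,3): flips 1 -> legal
(6,1): no bracket -> illegal
(6,2): flips 1 -> legal
(6,3): no bracket -> illegal
(6,4): flips 1 -> legal
(6,5): no bracket -> illegal
W mobility = 4

Answer: B=10 W=4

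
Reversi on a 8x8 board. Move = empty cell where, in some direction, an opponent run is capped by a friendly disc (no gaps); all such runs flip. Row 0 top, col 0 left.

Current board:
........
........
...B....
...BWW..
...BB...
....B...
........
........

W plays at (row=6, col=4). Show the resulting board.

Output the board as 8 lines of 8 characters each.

Place W at (6,4); scan 8 dirs for brackets.
Dir NW: first cell '.' (not opp) -> no flip
Dir N: opp run (5,4) (4,4) capped by W -> flip
Dir NE: first cell '.' (not opp) -> no flip
Dir W: first cell '.' (not opp) -> no flip
Dir E: first cell '.' (not opp) -> no flip
Dir SW: first cell '.' (not opp) -> no flip
Dir S: first cell '.' (not opp) -> no flip
Dir SE: first cell '.' (not opp) -> no flip
All flips: (4,4) (5,4)

Answer: ........
........
...B....
...BWW..
...BW...
....W...
....W...
........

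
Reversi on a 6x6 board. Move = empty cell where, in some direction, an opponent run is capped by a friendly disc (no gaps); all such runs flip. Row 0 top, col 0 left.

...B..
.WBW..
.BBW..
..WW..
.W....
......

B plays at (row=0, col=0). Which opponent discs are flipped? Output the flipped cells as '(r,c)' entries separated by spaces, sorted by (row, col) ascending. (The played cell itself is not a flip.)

Dir NW: edge -> no flip
Dir N: edge -> no flip
Dir NE: edge -> no flip
Dir W: edge -> no flip
Dir E: first cell '.' (not opp) -> no flip
Dir SW: edge -> no flip
Dir S: first cell '.' (not opp) -> no flip
Dir SE: opp run (1,1) capped by B -> flip

Answer: (1,1)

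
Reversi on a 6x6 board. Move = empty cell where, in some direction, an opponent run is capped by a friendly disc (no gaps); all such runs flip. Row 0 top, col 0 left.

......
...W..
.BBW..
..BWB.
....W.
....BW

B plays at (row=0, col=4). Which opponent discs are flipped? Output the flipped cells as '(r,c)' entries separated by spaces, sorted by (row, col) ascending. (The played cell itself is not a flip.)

Dir NW: edge -> no flip
Dir N: edge -> no flip
Dir NE: edge -> no flip
Dir W: first cell '.' (not opp) -> no flip
Dir E: first cell '.' (not opp) -> no flip
Dir SW: opp run (1,3) capped by B -> flip
Dir S: first cell '.' (not opp) -> no flip
Dir SE: first cell '.' (not opp) -> no flip

Answer: (1,3)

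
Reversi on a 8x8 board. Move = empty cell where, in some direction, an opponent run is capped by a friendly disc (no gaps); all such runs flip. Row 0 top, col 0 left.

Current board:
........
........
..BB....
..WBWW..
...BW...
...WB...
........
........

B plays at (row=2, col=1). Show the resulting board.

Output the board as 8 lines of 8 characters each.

Place B at (2,1); scan 8 dirs for brackets.
Dir NW: first cell '.' (not opp) -> no flip
Dir N: first cell '.' (not opp) -> no flip
Dir NE: first cell '.' (not opp) -> no flip
Dir W: first cell '.' (not opp) -> no flip
Dir E: first cell 'B' (not opp) -> no flip
Dir SW: first cell '.' (not opp) -> no flip
Dir S: first cell '.' (not opp) -> no flip
Dir SE: opp run (3,2) capped by B -> flip
All flips: (3,2)

Answer: ........
........
.BBB....
..BBWW..
...BW...
...WB...
........
........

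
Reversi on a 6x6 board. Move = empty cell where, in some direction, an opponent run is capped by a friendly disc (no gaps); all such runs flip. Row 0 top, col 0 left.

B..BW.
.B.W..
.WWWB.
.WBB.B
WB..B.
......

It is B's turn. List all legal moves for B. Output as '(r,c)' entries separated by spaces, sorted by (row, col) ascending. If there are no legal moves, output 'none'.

(0,2): flips 1 -> legal
(0,5): flips 1 -> legal
(1,0): flips 1 -> legal
(1,2): flips 1 -> legal
(1,4): flips 1 -> legal
(1,5): no bracket -> illegal
(2,0): flips 3 -> legal
(3,0): flips 1 -> legal
(3,4): no bracket -> illegal
(4,2): no bracket -> illegal
(5,0): no bracket -> illegal
(5,1): no bracket -> illegal

Answer: (0,2) (0,5) (1,0) (1,2) (1,4) (2,0) (3,0)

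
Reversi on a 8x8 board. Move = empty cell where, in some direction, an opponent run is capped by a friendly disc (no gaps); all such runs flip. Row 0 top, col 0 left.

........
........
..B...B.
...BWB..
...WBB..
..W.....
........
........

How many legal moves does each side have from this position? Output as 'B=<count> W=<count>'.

Answer: B=4 W=6

Derivation:
-- B to move --
(2,3): flips 1 -> legal
(2,4): flips 1 -> legal
(2,5): no bracket -> illegal
(3,2): no bracket -> illegal
(4,1): no bracket -> illegal
(4,2): flips 1 -> legal
(5,1): no bracket -> illegal
(5,3): flips 1 -> legal
(5,4): no bracket -> illegal
(6,1): no bracket -> illegal
(6,2): no bracket -> illegal
(6,3): no bracket -> illegal
B mobility = 4
-- W to move --
(1,1): no bracket -> illegal
(1,2): no bracket -> illegal
(1,3): no bracket -> illegal
(1,5): no bracket -> illegal
(1,6): no bracket -> illegal
(1,7): no bracket -> illegal
(2,1): no bracket -> illegal
(2,3): flips 1 -> legal
(2,4): no bracket -> illegal
(2,5): no bracket -> illegal
(2,7): no bracket -> illegal
(3,1): no bracket -> illegal
(3,2): flips 1 -> legal
(3,6): flips 1 -> legal
(3,7): no bracket -> illegal
(4,2): no bracket -> illegal
(4,6): flips 2 -> legal
(5,3): no bracket -> illegal
(5,4): flips 1 -> legal
(5,5): no bracket -> illegal
(5,6): flips 1 -> legal
W mobility = 6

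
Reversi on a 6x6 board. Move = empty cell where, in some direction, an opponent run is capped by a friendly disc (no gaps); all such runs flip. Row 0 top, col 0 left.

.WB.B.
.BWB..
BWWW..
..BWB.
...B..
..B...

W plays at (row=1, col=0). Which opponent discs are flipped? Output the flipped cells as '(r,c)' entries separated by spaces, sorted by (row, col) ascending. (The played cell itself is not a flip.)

Dir NW: edge -> no flip
Dir N: first cell '.' (not opp) -> no flip
Dir NE: first cell 'W' (not opp) -> no flip
Dir W: edge -> no flip
Dir E: opp run (1,1) capped by W -> flip
Dir SW: edge -> no flip
Dir S: opp run (2,0), next='.' -> no flip
Dir SE: first cell 'W' (not opp) -> no flip

Answer: (1,1)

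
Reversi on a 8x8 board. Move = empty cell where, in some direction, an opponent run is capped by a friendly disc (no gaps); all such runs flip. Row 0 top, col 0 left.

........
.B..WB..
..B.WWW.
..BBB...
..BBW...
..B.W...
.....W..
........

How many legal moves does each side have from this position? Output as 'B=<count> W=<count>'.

-- B to move --
(0,3): no bracket -> illegal
(0,4): flips 2 -> legal
(0,5): no bracket -> illegal
(1,3): flips 1 -> legal
(1,6): flips 1 -> legal
(1,7): no bracket -> illegal
(2,3): no bracket -> illegal
(2,7): no bracket -> illegal
(3,5): flips 1 -> legal
(3,6): no bracket -> illegal
(3,7): flips 1 -> legal
(4,5): flips 1 -> legal
(5,3): no bracket -> illegal
(5,5): flips 1 -> legal
(5,6): no bracket -> illegal
(6,3): no bracket -> illegal
(6,4): flips 2 -> legal
(6,6): no bracket -> illegal
(7,4): no bracket -> illegal
(7,5): no bracket -> illegal
(7,6): flips 2 -> legal
B mobility = 9
-- W to move --
(0,0): flips 3 -> legal
(0,1): no bracket -> illegal
(0,2): no bracket -> illegal
(0,4): flips 1 -> legal
(0,5): flips 1 -> legal
(0,6): flips 1 -> legal
(1,0): no bracket -> illegal
(1,2): no bracket -> illegal
(1,3): no bracket -> illegal
(1,6): flips 1 -> legal
(2,0): no bracket -> illegal
(2,1): flips 2 -> legal
(2,3): no bracket -> illegal
(3,1): no bracket -> illegal
(3,5): no bracket -> illegal
(4,1): flips 2 -> legal
(4,5): no bracket -> illegal
(5,1): flips 2 -> legal
(5,3): no bracket -> illegal
(6,1): flips 3 -> legal
(6,2): no bracket -> illegal
(6,3): no bracket -> illegal
W mobility = 9

Answer: B=9 W=9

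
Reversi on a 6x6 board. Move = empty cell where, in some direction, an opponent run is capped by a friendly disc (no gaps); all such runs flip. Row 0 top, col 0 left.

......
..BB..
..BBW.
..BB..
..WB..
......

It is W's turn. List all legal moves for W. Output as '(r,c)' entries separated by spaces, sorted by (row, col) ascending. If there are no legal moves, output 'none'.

Answer: (0,2) (2,1) (4,4)

Derivation:
(0,1): no bracket -> illegal
(0,2): flips 4 -> legal
(0,3): no bracket -> illegal
(0,4): no bracket -> illegal
(1,1): no bracket -> illegal
(1,4): no bracket -> illegal
(2,1): flips 2 -> legal
(3,1): no bracket -> illegal
(3,4): no bracket -> illegal
(4,1): no bracket -> illegal
(4,4): flips 1 -> legal
(5,2): no bracket -> illegal
(5,3): no bracket -> illegal
(5,4): no bracket -> illegal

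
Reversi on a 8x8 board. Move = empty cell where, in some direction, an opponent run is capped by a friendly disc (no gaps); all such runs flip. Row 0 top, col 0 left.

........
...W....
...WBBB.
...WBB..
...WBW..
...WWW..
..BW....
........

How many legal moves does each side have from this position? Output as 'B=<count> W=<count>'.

Answer: B=11 W=9

Derivation:
-- B to move --
(0,2): flips 1 -> legal
(0,3): no bracket -> illegal
(0,4): no bracket -> illegal
(1,2): flips 1 -> legal
(1,4): no bracket -> illegal
(2,2): flips 2 -> legal
(3,2): flips 1 -> legal
(3,6): no bracket -> illegal
(4,2): flips 2 -> legal
(4,6): flips 1 -> legal
(5,2): flips 1 -> legal
(5,6): flips 1 -> legal
(6,4): flips 2 -> legal
(6,5): flips 2 -> legal
(6,6): flips 1 -> legal
(7,2): no bracket -> illegal
(7,3): no bracket -> illegal
(7,4): no bracket -> illegal
B mobility = 11
-- W to move --
(1,4): flips 3 -> legal
(1,5): flips 3 -> legal
(1,6): flips 2 -> legal
(1,7): flips 3 -> legal
(2,7): flips 3 -> legal
(3,6): flips 2 -> legal
(3,7): no bracket -> illegal
(4,6): flips 2 -> legal
(5,1): no bracket -> illegal
(5,2): no bracket -> illegal
(6,1): flips 1 -> legal
(7,1): flips 1 -> legal
(7,2): no bracket -> illegal
(7,3): no bracket -> illegal
W mobility = 9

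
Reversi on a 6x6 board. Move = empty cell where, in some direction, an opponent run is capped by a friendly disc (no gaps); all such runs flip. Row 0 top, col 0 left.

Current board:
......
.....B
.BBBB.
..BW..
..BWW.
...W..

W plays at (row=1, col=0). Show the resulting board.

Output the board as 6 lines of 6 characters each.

Place W at (1,0); scan 8 dirs for brackets.
Dir NW: edge -> no flip
Dir N: first cell '.' (not opp) -> no flip
Dir NE: first cell '.' (not opp) -> no flip
Dir W: edge -> no flip
Dir E: first cell '.' (not opp) -> no flip
Dir SW: edge -> no flip
Dir S: first cell '.' (not opp) -> no flip
Dir SE: opp run (2,1) (3,2) capped by W -> flip
All flips: (2,1) (3,2)

Answer: ......
W....B
.WBBB.
..WW..
..BWW.
...W..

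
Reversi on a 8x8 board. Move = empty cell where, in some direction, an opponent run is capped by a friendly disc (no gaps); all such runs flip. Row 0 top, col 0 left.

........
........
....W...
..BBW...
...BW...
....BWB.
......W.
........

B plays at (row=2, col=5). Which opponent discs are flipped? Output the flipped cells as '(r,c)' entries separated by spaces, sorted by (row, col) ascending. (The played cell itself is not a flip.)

Dir NW: first cell '.' (not opp) -> no flip
Dir N: first cell '.' (not opp) -> no flip
Dir NE: first cell '.' (not opp) -> no flip
Dir W: opp run (2,4), next='.' -> no flip
Dir E: first cell '.' (not opp) -> no flip
Dir SW: opp run (3,4) capped by B -> flip
Dir S: first cell '.' (not opp) -> no flip
Dir SE: first cell '.' (not opp) -> no flip

Answer: (3,4)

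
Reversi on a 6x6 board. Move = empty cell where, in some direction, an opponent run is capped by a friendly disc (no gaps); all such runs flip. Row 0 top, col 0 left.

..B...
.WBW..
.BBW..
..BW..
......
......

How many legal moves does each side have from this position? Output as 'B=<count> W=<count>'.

Answer: B=9 W=4

Derivation:
-- B to move --
(0,0): flips 1 -> legal
(0,1): flips 1 -> legal
(0,3): no bracket -> illegal
(0,4): flips 1 -> legal
(1,0): flips 1 -> legal
(1,4): flips 2 -> legal
(2,0): flips 1 -> legal
(2,4): flips 2 -> legal
(3,4): flips 2 -> legal
(4,2): no bracket -> illegal
(4,3): no bracket -> illegal
(4,4): flips 1 -> legal
B mobility = 9
-- W to move --
(0,1): flips 1 -> legal
(0,3): no bracket -> illegal
(1,0): no bracket -> illegal
(2,0): flips 2 -> legal
(3,0): no bracket -> illegal
(3,1): flips 3 -> legal
(4,1): flips 1 -> legal
(4,2): no bracket -> illegal
(4,3): no bracket -> illegal
W mobility = 4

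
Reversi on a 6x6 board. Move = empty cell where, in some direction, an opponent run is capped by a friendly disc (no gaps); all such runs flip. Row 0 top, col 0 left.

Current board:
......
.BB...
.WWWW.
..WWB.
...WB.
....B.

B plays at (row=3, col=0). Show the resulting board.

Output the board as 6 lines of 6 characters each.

Answer: ......
.BB...
.BWWW.
B.WWB.
...WB.
....B.

Derivation:
Place B at (3,0); scan 8 dirs for brackets.
Dir NW: edge -> no flip
Dir N: first cell '.' (not opp) -> no flip
Dir NE: opp run (2,1) capped by B -> flip
Dir W: edge -> no flip
Dir E: first cell '.' (not opp) -> no flip
Dir SW: edge -> no flip
Dir S: first cell '.' (not opp) -> no flip
Dir SE: first cell '.' (not opp) -> no flip
All flips: (2,1)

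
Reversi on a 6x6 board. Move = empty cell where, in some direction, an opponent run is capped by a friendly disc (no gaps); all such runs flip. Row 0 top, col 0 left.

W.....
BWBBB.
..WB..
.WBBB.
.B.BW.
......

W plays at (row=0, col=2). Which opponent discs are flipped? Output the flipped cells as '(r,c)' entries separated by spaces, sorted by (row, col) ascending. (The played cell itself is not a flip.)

Dir NW: edge -> no flip
Dir N: edge -> no flip
Dir NE: edge -> no flip
Dir W: first cell '.' (not opp) -> no flip
Dir E: first cell '.' (not opp) -> no flip
Dir SW: first cell 'W' (not opp) -> no flip
Dir S: opp run (1,2) capped by W -> flip
Dir SE: opp run (1,3), next='.' -> no flip

Answer: (1,2)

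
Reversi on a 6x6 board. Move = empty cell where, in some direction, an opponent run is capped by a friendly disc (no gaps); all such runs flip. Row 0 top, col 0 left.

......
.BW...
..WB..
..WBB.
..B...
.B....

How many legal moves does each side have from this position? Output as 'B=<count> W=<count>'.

-- B to move --
(0,1): flips 1 -> legal
(0,2): flips 3 -> legal
(0,3): no bracket -> illegal
(1,3): flips 1 -> legal
(2,1): flips 1 -> legal
(3,1): flips 1 -> legal
(4,1): flips 1 -> legal
(4,3): no bracket -> illegal
B mobility = 6
-- W to move --
(0,0): flips 1 -> legal
(0,1): no bracket -> illegal
(0,2): no bracket -> illegal
(1,0): flips 1 -> legal
(1,3): no bracket -> illegal
(1,4): flips 1 -> legal
(2,0): no bracket -> illegal
(2,1): no bracket -> illegal
(2,4): flips 1 -> legal
(2,5): no bracket -> illegal
(3,1): no bracket -> illegal
(3,5): flips 2 -> legal
(4,0): no bracket -> illegal
(4,1): no bracket -> illegal
(4,3): no bracket -> illegal
(4,4): flips 1 -> legal
(4,5): flips 2 -> legal
(5,0): no bracket -> illegal
(5,2): flips 1 -> legal
(5,3): no bracket -> illegal
W mobility = 8

Answer: B=6 W=8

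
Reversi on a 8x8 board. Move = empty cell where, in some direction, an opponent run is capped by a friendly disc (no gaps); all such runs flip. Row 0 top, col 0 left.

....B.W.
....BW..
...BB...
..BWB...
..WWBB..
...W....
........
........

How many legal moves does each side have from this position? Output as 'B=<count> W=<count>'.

Answer: B=9 W=8

Derivation:
-- B to move --
(0,5): no bracket -> illegal
(0,7): no bracket -> illegal
(1,6): flips 1 -> legal
(1,7): no bracket -> illegal
(2,2): flips 1 -> legal
(2,5): no bracket -> illegal
(2,6): flips 1 -> legal
(3,1): no bracket -> illegal
(4,1): flips 2 -> legal
(5,1): flips 2 -> legal
(5,2): flips 2 -> legal
(5,4): flips 1 -> legal
(6,2): flips 1 -> legal
(6,3): flips 3 -> legal
(6,4): no bracket -> illegal
B mobility = 9
-- W to move --
(0,3): no bracket -> illegal
(0,5): no bracket -> illegal
(1,2): no bracket -> illegal
(1,3): flips 2 -> legal
(2,1): flips 1 -> legal
(2,2): flips 1 -> legal
(2,5): flips 1 -> legal
(3,1): flips 1 -> legal
(3,5): flips 2 -> legal
(3,6): no bracket -> illegal
(4,1): no bracket -> illegal
(4,6): flips 2 -> legal
(5,4): no bracket -> illegal
(5,5): flips 1 -> legal
(5,6): no bracket -> illegal
W mobility = 8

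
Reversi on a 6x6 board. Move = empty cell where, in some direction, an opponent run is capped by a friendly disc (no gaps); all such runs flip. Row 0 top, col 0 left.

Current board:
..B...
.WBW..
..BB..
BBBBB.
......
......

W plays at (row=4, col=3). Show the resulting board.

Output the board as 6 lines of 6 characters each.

Place W at (4,3); scan 8 dirs for brackets.
Dir NW: opp run (3,2), next='.' -> no flip
Dir N: opp run (3,3) (2,3) capped by W -> flip
Dir NE: opp run (3,4), next='.' -> no flip
Dir W: first cell '.' (not opp) -> no flip
Dir E: first cell '.' (not opp) -> no flip
Dir SW: first cell '.' (not opp) -> no flip
Dir S: first cell '.' (not opp) -> no flip
Dir SE: first cell '.' (not opp) -> no flip
All flips: (2,3) (3,3)

Answer: ..B...
.WBW..
..BW..
BBBWB.
...W..
......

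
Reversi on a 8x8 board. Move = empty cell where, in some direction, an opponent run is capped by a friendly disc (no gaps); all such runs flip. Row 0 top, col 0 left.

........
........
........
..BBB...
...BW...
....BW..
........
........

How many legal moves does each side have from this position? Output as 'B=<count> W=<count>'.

Answer: B=3 W=5

Derivation:
-- B to move --
(3,5): no bracket -> illegal
(4,5): flips 1 -> legal
(4,6): no bracket -> illegal
(5,3): no bracket -> illegal
(5,6): flips 1 -> legal
(6,4): no bracket -> illegal
(6,5): no bracket -> illegal
(6,6): flips 2 -> legal
B mobility = 3
-- W to move --
(2,1): no bracket -> illegal
(2,2): flips 1 -> legal
(2,3): no bracket -> illegal
(2,4): flips 1 -> legal
(2,5): no bracket -> illegal
(3,1): no bracket -> illegal
(3,5): no bracket -> illegal
(4,1): no bracket -> illegal
(4,2): flips 1 -> legal
(4,5): no bracket -> illegal
(5,2): no bracket -> illegal
(5,3): flips 1 -> legal
(6,3): no bracket -> illegal
(6,4): flips 1 -> legal
(6,5): no bracket -> illegal
W mobility = 5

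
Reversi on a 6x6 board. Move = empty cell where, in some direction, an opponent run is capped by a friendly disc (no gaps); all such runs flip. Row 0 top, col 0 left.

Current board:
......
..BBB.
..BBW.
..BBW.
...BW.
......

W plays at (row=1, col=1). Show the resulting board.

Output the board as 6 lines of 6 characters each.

Place W at (1,1); scan 8 dirs for brackets.
Dir NW: first cell '.' (not opp) -> no flip
Dir N: first cell '.' (not opp) -> no flip
Dir NE: first cell '.' (not opp) -> no flip
Dir W: first cell '.' (not opp) -> no flip
Dir E: opp run (1,2) (1,3) (1,4), next='.' -> no flip
Dir SW: first cell '.' (not opp) -> no flip
Dir S: first cell '.' (not opp) -> no flip
Dir SE: opp run (2,2) (3,3) capped by W -> flip
All flips: (2,2) (3,3)

Answer: ......
.WBBB.
..WBW.
..BWW.
...BW.
......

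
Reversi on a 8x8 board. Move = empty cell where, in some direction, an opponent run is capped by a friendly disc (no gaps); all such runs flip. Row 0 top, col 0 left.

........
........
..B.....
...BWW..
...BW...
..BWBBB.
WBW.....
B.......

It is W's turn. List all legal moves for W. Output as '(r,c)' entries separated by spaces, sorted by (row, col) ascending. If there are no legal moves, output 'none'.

Answer: (1,1) (2,3) (3,2) (4,2) (5,1) (5,7) (6,4) (6,6)

Derivation:
(1,1): flips 2 -> legal
(1,2): no bracket -> illegal
(1,3): no bracket -> illegal
(2,1): no bracket -> illegal
(2,3): flips 2 -> legal
(2,4): no bracket -> illegal
(3,1): no bracket -> illegal
(3,2): flips 1 -> legal
(4,1): no bracket -> illegal
(4,2): flips 2 -> legal
(4,5): no bracket -> illegal
(4,6): no bracket -> illegal
(4,7): no bracket -> illegal
(5,0): no bracket -> illegal
(5,1): flips 1 -> legal
(5,7): flips 3 -> legal
(6,3): no bracket -> illegal
(6,4): flips 1 -> legal
(6,5): no bracket -> illegal
(6,6): flips 1 -> legal
(6,7): no bracket -> illegal
(7,1): no bracket -> illegal
(7,2): no bracket -> illegal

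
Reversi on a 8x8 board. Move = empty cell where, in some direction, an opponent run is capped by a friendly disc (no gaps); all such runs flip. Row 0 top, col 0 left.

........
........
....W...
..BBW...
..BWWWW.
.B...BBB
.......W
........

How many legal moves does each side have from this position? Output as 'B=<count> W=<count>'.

-- B to move --
(1,3): no bracket -> illegal
(1,4): no bracket -> illegal
(1,5): flips 1 -> legal
(2,3): flips 2 -> legal
(2,5): no bracket -> illegal
(3,5): flips 3 -> legal
(3,6): flips 1 -> legal
(3,7): flips 1 -> legal
(4,7): flips 4 -> legal
(5,2): no bracket -> illegal
(5,3): flips 1 -> legal
(5,4): flips 1 -> legal
(6,6): no bracket -> illegal
(7,6): no bracket -> illegal
(7,7): flips 1 -> legal
B mobility = 9
-- W to move --
(2,1): flips 1 -> legal
(2,2): flips 1 -> legal
(2,3): flips 1 -> legal
(3,1): flips 2 -> legal
(4,0): no bracket -> illegal
(4,1): flips 1 -> legal
(4,7): flips 1 -> legal
(5,0): no bracket -> illegal
(5,2): no bracket -> illegal
(5,3): no bracket -> illegal
(5,4): no bracket -> illegal
(6,0): flips 3 -> legal
(6,1): no bracket -> illegal
(6,2): no bracket -> illegal
(6,4): flips 1 -> legal
(6,5): flips 1 -> legal
(6,6): flips 2 -> legal
W mobility = 10

Answer: B=9 W=10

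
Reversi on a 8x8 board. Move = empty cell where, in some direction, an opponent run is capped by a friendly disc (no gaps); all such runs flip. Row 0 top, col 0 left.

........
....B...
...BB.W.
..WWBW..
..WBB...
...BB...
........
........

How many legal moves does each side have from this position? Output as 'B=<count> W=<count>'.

-- B to move --
(1,5): no bracket -> illegal
(1,6): no bracket -> illegal
(1,7): flips 2 -> legal
(2,1): flips 1 -> legal
(2,2): flips 1 -> legal
(2,5): no bracket -> illegal
(2,7): no bracket -> illegal
(3,1): flips 3 -> legal
(3,6): flips 1 -> legal
(3,7): no bracket -> illegal
(4,1): flips 2 -> legal
(4,5): no bracket -> illegal
(4,6): flips 1 -> legal
(5,1): flips 2 -> legal
(5,2): no bracket -> illegal
B mobility = 8
-- W to move --
(0,3): no bracket -> illegal
(0,4): no bracket -> illegal
(0,5): flips 2 -> legal
(1,2): no bracket -> illegal
(1,3): flips 2 -> legal
(1,5): flips 1 -> legal
(2,2): no bracket -> illegal
(2,5): no bracket -> illegal
(4,5): flips 2 -> legal
(5,2): no bracket -> illegal
(5,5): flips 1 -> legal
(6,2): flips 2 -> legal
(6,3): flips 2 -> legal
(6,4): flips 1 -> legal
(6,5): flips 2 -> legal
W mobility = 9

Answer: B=8 W=9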